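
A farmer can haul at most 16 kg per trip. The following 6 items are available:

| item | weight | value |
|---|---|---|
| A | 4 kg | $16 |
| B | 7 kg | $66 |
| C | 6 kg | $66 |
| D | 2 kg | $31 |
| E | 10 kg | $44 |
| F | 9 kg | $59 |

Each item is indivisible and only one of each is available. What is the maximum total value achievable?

$163

This is a 0/1 knapsack; check combinations near the capacity.
- B+C+D: weight 7+6+2=15, value 66+66+31=163
- B+C: weight 7+6=13, value 66+66=132
- C+F: weight 6+9=15, value 66+59=125
Best: $163.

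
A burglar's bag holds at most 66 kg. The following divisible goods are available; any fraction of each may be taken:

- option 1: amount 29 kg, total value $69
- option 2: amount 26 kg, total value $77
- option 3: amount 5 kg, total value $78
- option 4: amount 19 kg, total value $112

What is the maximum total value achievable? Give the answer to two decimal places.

305.07

Take in order of value per unit:
- option 3 (78/5 per unit): all 5 → value 78, running total 78.00
- option 4 (112/19 per unit): all 19 → value 112, running total 190.00
- option 2 (77/26 per unit): all 26 → value 77, running total 267.00
- option 1 (69/29 per unit): 16 of 29 → value 16×69/29 = 38.0690, running total 305.07
Total 305.07.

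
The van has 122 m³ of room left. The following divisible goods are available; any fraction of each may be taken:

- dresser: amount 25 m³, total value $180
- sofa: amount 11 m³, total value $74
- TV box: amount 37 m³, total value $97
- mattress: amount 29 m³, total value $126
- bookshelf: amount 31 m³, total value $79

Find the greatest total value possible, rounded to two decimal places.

Take in order of value per unit:
- dresser (180/25 per unit): all 25 → value 180, running total 180.00
- sofa (74/11 per unit): all 11 → value 74, running total 254.00
- mattress (126/29 per unit): all 29 → value 126, running total 380.00
- TV box (97/37 per unit): all 37 → value 97, running total 477.00
- bookshelf (79/31 per unit): 20 of 31 → value 20×79/31 = 50.9677, running total 527.97
Total 527.97.

527.97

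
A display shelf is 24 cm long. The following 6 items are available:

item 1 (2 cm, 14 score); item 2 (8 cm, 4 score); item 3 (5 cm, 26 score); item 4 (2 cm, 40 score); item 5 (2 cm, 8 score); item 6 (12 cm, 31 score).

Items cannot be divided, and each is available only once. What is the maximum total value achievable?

119 score

This is a 0/1 knapsack; check combinations near the capacity.
- item 1+item 3+item 4+item 5+item 6: length 2+5+2+2+12=23, value 14+26+40+8+31=119
- item 1+item 3+item 4+item 6: length 2+5+2+12=21, value 14+26+40+31=111
- item 3+item 4+item 5+item 6: length 5+2+2+12=21, value 26+40+8+31=105
- item 3+item 4+item 6: length 5+2+12=19, value 26+40+31=97
- item 1+item 4+item 5+item 6: length 2+2+2+12=18, value 14+40+8+31=93
Best: 119 score.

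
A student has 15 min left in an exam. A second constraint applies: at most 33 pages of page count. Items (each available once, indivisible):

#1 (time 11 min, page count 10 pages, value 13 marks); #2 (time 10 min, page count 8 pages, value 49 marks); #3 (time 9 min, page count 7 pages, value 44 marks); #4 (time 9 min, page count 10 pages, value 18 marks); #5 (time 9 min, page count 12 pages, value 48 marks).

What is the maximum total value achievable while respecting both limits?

Feasible sets respecting both limits:
- #2: time 10, page count 8, value 49
- #5: time 9, page count 12, value 48
- #3: time 9, page count 7, value 44
Best: 49 marks.

49 marks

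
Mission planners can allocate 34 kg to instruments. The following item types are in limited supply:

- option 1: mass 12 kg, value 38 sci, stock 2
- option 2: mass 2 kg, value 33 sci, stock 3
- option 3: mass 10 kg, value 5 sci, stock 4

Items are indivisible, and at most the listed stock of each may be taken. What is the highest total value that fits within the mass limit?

175 sci

Top feasible selections:
- 2×option 1 + 3×option 2: mass 30, value 175
- 1×option 1 + 3×option 2 + 1×option 3: mass 28, value 142
Best: 175 sci.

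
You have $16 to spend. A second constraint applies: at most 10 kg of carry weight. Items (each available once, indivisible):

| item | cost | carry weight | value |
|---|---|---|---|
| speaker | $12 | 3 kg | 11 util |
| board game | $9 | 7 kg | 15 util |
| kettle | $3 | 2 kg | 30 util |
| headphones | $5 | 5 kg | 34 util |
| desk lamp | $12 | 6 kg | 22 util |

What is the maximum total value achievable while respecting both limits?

64 util

Feasible sets respecting both limits:
- kettle+headphones: cost 8, carry weight 7, value 64
- kettle+desk lamp: cost 15, carry weight 8, value 52
- board game+kettle: cost 12, carry weight 9, value 45
- speaker+kettle: cost 15, carry weight 5, value 41
Best: 64 util.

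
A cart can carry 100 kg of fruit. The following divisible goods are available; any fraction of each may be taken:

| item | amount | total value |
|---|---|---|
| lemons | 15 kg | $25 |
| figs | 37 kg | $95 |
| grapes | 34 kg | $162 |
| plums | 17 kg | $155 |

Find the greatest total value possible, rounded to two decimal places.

432.00

Take in order of value per unit:
- plums (155/17 per unit): all 17 → value 155, running total 155.00
- grapes (162/34 per unit): all 34 → value 162, running total 317.00
- figs (95/37 per unit): all 37 → value 95, running total 412.00
- lemons (25/15 per unit): 12 of 15 → value 12×25/15 = 20.0000, running total 432.00
Total 432.00.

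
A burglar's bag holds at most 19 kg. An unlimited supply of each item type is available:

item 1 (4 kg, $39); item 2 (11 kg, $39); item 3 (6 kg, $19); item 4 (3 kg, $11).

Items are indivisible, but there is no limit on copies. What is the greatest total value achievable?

$167

Best value-per-unit is item 1 at 39/4; filling with it alone gives 4×39 = 156.
Optimal mix: 4×item 1 + 1×item 4 → weight 19, value 167.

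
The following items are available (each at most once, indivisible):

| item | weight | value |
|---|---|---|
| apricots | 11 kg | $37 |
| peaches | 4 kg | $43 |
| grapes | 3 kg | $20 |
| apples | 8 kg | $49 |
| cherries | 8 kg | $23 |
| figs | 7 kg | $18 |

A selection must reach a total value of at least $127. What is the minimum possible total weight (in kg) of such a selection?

22

Subsets with value ≥ 127, sorted by total weight:
- peaches+grapes+apples+figs: weight 22, value 130
- peaches+grapes+apples+cherries: weight 23, value 135
Minimum weight: 22 kg.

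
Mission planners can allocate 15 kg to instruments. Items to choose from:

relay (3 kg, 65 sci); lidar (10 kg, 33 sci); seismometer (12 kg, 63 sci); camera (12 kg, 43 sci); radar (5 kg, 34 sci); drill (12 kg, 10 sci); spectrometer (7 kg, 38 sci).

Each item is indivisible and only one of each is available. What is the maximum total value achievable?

This is a 0/1 knapsack; check combinations near the capacity.
- relay+radar+spectrometer: mass 3+5+7=15, value 65+34+38=137
- relay+seismometer: mass 3+12=15, value 65+63=128
- relay+camera: mass 3+12=15, value 65+43=108
- relay+spectrometer: mass 3+7=10, value 65+38=103
- relay+radar: mass 3+5=8, value 65+34=99
Best: 137 sci.

137 sci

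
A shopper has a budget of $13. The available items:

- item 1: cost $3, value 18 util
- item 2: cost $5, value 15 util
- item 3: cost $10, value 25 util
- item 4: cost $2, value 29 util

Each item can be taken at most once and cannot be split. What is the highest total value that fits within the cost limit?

Check high-value combinations within $13:
- item 1+item 2+item 4: cost 3+5+2=10, value 18+15+29=62
- item 3+item 4: cost 10+2=12, value 25+29=54
- item 1+item 4: cost 3+2=5, value 18+29=47
- item 2+item 4: cost 5+2=7, value 15+29=44
Best: 62 util.

62 util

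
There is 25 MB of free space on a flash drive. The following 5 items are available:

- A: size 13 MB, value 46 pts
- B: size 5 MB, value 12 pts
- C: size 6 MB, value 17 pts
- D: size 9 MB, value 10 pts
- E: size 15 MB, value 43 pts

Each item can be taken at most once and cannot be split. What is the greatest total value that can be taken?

75 pts

Check high-value combinations within 25 MB:
- A+B+C: size 13+5+6=24, value 46+12+17=75
- A+C: size 13+6=19, value 46+17=63
- C+E: size 6+15=21, value 17+43=60
- A+B: size 13+5=18, value 46+12=58
Best: 75 pts.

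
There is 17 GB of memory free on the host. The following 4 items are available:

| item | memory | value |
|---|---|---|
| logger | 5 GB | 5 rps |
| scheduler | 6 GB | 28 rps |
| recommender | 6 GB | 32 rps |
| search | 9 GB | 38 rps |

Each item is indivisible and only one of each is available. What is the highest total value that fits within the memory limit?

70 rps

Check high-value combinations within 17 GB:
- recommender+search: memory 6+9=15, value 32+38=70
- scheduler+search: memory 6+9=15, value 28+38=66
- logger+scheduler+recommender: memory 5+6+6=17, value 5+28+32=65
- scheduler+recommender: memory 6+6=12, value 28+32=60
- logger+search: memory 5+9=14, value 5+38=43
Best: 70 rps.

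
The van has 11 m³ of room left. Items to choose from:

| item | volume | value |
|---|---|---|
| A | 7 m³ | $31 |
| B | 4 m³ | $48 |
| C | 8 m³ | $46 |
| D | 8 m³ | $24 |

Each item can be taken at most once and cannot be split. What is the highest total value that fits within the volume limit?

$79

This is a 0/1 knapsack; check combinations near the capacity.
- A+B: volume 7+4=11, value 31+48=79
- B: volume 4, value 48
- C: volume 8, value 46
- A: volume 7, value 31
Best: $79.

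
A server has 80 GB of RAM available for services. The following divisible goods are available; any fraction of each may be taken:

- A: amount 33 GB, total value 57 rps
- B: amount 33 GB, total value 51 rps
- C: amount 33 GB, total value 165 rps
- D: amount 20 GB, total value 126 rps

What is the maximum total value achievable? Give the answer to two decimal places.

Take in order of value per unit:
- D (126/20 per unit): all 20 → value 126, running total 126.00
- C (165/33 per unit): all 33 → value 165, running total 291.00
- A (57/33 per unit): 27 of 33 → value 27×57/33 = 46.6364, running total 337.64
Total 337.64.

337.64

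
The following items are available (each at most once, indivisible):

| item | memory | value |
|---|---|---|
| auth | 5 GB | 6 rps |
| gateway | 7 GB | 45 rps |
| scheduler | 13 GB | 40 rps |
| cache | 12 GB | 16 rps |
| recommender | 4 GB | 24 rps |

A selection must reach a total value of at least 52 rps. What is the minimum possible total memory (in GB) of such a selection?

11

Subsets with value ≥ 52, sorted by total memory:
- gateway+recommender: memory 11, value 69
- auth+gateway+recommender: memory 16, value 75
- scheduler+recommender: memory 17, value 64
Minimum memory: 11 GB.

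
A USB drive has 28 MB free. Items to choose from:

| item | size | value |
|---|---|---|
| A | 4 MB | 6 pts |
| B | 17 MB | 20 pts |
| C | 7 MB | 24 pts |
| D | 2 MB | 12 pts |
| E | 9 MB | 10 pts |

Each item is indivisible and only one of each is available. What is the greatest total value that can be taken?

56 pts

Check high-value combinations within 28 MB:
- B+C+D: size 17+7+2=26, value 20+24+12=56
- A+C+D+E: size 4+7+2+9=22, value 6+24+12+10=52
- A+B+C: size 4+17+7=28, value 6+20+24=50
- C+D+E: size 7+2+9=18, value 24+12+10=46
- B+C: size 17+7=24, value 20+24=44
Best: 56 pts.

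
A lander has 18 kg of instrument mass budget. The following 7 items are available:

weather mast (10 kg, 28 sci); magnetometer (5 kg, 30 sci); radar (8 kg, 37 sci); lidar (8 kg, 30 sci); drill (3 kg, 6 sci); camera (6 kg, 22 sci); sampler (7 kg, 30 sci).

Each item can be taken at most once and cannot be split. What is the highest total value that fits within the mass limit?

This is a 0/1 knapsack; check combinations near the capacity.
- magnetometer+camera+sampler: mass 5+6+7=18, value 30+22+30=82
- magnetometer+radar+drill: mass 5+8+3=16, value 30+37+6=73
- radar+drill+sampler: mass 8+3+7=18, value 37+6+30=73
- magnetometer+radar: mass 5+8=13, value 30+37=67
Best: 82 sci.

82 sci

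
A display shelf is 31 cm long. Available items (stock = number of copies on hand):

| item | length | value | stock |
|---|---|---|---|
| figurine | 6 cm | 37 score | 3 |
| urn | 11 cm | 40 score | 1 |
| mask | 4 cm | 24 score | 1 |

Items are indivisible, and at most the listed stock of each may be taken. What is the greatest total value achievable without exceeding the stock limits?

Best selections within length 31 and stock limits:
- 3×figurine + 1×urn: length 29, value 151
- 2×figurine + 1×urn + 1×mask: length 27, value 138
Best: 151 score.

151 score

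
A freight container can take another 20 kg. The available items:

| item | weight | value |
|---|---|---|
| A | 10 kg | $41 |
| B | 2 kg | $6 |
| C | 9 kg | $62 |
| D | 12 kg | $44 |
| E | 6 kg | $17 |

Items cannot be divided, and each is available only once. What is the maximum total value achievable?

$103

This is a 0/1 knapsack; check combinations near the capacity.
- A+C: weight 10+9=19, value 41+62=103
- B+C+E: weight 2+9+6=17, value 6+62+17=85
- C+E: weight 9+6=15, value 62+17=79
Best: $103.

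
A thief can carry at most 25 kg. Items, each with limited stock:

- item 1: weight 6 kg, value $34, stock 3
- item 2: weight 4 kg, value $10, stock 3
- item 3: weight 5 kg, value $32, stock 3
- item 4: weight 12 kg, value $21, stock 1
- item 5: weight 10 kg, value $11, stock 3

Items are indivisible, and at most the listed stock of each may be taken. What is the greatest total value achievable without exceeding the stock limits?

Top feasible selections:
- 1×item 1 + 1×item 2 + 3×item 3: weight 25, value 140
- 3×item 1 + 1×item 3: weight 23, value 134
Best: $140.

$140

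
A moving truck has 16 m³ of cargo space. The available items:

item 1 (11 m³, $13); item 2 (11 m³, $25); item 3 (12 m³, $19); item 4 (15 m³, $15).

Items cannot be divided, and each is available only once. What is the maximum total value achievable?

This is a 0/1 knapsack; check combinations near the capacity.
- item 2: volume 11, value 25
- item 3: volume 12, value 19
- item 4: volume 15, value 15
- item 1: volume 11, value 13
Best: $25.

$25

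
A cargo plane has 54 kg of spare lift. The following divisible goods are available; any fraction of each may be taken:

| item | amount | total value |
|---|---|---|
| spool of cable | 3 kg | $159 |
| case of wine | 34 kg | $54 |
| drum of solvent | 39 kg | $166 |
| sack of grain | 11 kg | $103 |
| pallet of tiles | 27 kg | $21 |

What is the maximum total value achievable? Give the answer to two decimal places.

429.59

Take in order of value per unit:
- spool of cable (159/3 per unit): all 3 → value 159, running total 159.00
- sack of grain (103/11 per unit): all 11 → value 103, running total 262.00
- drum of solvent (166/39 per unit): all 39 → value 166, running total 428.00
- case of wine (54/34 per unit): 1 of 34 → value 1×54/34 = 1.5882, running total 429.59
Total 429.59.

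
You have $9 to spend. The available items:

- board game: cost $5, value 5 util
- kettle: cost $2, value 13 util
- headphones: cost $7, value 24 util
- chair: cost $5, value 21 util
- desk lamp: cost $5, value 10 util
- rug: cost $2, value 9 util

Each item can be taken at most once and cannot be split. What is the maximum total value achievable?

43 util

This is a 0/1 knapsack; check combinations near the capacity.
- kettle+chair+rug: cost 2+5+2=9, value 13+21+9=43
- kettle+headphones: cost 2+7=9, value 13+24=37
- kettle+chair: cost 2+5=7, value 13+21=34
Best: 43 util.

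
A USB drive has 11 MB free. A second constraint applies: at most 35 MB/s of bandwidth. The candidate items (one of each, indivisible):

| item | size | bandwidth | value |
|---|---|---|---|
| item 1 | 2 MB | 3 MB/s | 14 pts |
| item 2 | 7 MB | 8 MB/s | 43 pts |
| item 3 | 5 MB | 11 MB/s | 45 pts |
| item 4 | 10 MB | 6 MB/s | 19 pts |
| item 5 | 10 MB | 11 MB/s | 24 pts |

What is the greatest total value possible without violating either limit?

59 pts

Feasible sets respecting both limits:
- item 1+item 3: size 7, bandwidth 14, value 59
- item 1+item 2: size 9, bandwidth 11, value 57
- item 3: size 5, bandwidth 11, value 45
Best: 59 pts.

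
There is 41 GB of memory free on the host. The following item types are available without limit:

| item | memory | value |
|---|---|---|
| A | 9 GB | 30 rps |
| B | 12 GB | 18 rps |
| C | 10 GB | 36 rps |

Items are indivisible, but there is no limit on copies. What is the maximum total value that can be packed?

Best value-per-unit is C at 36/10, and filling with it alone uses memory 4×10=40. No mix of the others beats 4×36 = 144.

144 rps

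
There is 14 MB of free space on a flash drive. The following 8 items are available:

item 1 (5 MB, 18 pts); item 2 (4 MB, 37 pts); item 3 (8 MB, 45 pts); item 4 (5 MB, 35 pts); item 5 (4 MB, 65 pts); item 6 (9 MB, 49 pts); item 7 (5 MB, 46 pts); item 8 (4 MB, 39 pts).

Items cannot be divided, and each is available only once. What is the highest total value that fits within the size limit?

Check high-value combinations within 14 MB:
- item 5+item 7+item 8: size 4+5+4=13, value 65+46+39=150
- item 2+item 5+item 7: size 4+4+5=13, value 37+65+46=148
- item 4+item 5+item 7: size 5+4+5=14, value 35+65+46=146
- item 2+item 5+item 8: size 4+4+4=12, value 37+65+39=141
Best: 150 pts.

150 pts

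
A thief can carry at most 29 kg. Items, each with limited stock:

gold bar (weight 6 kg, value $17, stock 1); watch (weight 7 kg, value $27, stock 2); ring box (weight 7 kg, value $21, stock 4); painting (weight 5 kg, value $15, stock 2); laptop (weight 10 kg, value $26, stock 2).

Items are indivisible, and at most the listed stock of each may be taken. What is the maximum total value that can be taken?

$96

Top feasible selections:
- 2×watch + 2×ring box: weight 28, value 96
- 2×watch + 1×painting + 1×laptop: weight 29, value 95
Best: $96.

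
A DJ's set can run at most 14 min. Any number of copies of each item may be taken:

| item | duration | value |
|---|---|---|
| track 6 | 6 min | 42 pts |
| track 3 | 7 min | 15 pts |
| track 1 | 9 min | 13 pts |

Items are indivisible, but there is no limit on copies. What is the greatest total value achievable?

Best value-per-unit is track 6 at 42/6, and filling with it alone uses duration 2×6=12. No mix of the others beats 2×42 = 84.

84 pts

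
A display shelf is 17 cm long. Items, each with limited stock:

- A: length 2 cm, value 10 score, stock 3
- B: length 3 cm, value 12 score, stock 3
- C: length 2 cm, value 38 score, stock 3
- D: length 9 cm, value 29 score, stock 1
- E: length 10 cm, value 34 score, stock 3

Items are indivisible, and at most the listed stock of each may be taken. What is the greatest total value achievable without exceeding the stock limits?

160 score

Best selections within length 17 and stock limits:
- 1×A + 3×B + 3×C: length 17, value 160
- 2×A + 2×B + 3×C: length 16, value 158
- 3×A + 1×B + 3×C: length 15, value 156
- 1×A + 3×C + 1×D: length 17, value 153
Best: 160 score.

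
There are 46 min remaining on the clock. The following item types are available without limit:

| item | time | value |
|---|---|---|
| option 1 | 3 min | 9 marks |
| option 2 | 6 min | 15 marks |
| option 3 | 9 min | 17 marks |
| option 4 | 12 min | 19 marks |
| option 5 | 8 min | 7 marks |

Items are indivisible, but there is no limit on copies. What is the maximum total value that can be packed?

Best value-per-unit is option 1 at 9/3, and filling with it alone uses time 15×3=45. No mix of the others beats 15×9 = 135.

135 marks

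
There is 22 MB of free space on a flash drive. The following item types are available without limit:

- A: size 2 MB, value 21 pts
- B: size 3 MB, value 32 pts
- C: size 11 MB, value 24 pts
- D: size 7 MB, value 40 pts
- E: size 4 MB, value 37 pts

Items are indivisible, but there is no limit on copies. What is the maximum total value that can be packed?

234 pts

Best value-per-unit is B at 32/3; filling with it alone gives 7×32 = 224.
Optimal mix: 2×A + 6×B → size 22, value 234.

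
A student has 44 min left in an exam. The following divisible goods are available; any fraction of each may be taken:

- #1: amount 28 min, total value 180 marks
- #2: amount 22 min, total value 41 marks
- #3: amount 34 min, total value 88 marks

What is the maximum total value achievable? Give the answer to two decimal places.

221.41

Take in order of value per unit:
- #1 (180/28 per unit): all 28 → value 180, running total 180.00
- #3 (88/34 per unit): 16 of 34 → value 16×88/34 = 41.4118, running total 221.41
Total 221.41.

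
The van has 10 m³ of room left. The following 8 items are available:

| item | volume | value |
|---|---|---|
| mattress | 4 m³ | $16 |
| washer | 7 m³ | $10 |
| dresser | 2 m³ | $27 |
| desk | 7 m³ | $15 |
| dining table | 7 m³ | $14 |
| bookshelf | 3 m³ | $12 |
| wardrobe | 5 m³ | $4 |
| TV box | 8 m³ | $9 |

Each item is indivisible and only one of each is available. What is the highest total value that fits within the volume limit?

$55

Check high-value combinations within 10 m³:
- mattress+dresser+bookshelf: volume 4+2+3=9, value 16+27+12=55
- mattress+dresser: volume 4+2=6, value 16+27=43
- dresser+bookshelf+wardrobe: volume 2+3+5=10, value 27+12+4=43
- dresser+desk: volume 2+7=9, value 27+15=42
Best: $55.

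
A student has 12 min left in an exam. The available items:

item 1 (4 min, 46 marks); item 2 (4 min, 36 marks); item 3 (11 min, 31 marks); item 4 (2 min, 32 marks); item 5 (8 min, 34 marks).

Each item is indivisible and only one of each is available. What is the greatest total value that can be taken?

114 marks

This is a 0/1 knapsack; check combinations near the capacity.
- item 1+item 2+item 4: time 4+4+2=10, value 46+36+32=114
- item 1+item 2: time 4+4=8, value 46+36=82
- item 1+item 5: time 4+8=12, value 46+34=80
Best: 114 marks.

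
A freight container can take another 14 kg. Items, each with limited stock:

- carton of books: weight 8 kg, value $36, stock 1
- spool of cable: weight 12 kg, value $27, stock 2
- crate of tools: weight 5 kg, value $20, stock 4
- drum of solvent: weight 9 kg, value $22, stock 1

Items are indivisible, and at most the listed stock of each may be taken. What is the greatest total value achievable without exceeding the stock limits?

$56

Top feasible selections:
- 1×carton of books + 1×crate of tools: weight 13, value 56
- 1×crate of tools + 1×drum of solvent: weight 14, value 42
Best: $56.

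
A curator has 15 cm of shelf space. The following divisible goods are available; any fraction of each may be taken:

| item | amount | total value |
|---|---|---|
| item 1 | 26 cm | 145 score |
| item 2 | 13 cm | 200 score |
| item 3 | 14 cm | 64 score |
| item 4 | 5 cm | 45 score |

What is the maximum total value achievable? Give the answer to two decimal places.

Take in order of value per unit:
- item 2 (200/13 per unit): all 13 → value 200, running total 200.00
- item 4 (45/5 per unit): 2 of 5 → value 2×45/5 = 18.0000, running total 218.00
Total 218.00.

218.00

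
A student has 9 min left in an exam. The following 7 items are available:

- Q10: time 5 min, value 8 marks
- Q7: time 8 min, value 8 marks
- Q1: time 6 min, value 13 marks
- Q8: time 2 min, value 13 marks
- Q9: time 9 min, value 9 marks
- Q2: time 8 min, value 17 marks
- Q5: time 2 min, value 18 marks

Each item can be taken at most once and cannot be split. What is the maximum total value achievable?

39 marks

Check high-value combinations within 9 min:
- Q10+Q8+Q5: time 5+2+2=9, value 8+13+18=39
- Q8+Q5: time 2+2=4, value 13+18=31
- Q1+Q5: time 6+2=8, value 13+18=31
- Q10+Q5: time 5+2=7, value 8+18=26
- Q1+Q8: time 6+2=8, value 13+13=26
Best: 39 marks.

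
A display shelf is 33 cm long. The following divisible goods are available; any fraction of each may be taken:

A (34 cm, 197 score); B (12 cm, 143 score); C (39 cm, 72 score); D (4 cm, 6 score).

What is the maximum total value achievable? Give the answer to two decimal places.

Take in order of value per unit:
- B (143/12 per unit): all 12 → value 143, running total 143.00
- A (197/34 per unit): 21 of 34 → value 21×197/34 = 121.6765, running total 264.68
Total 264.68.

264.68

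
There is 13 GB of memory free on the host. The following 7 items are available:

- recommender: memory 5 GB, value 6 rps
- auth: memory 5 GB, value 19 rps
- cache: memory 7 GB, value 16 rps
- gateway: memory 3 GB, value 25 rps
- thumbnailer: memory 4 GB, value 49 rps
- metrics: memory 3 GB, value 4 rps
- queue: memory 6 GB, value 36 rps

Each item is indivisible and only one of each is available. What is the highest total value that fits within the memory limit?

Check high-value combinations within 13 GB:
- gateway+thumbnailer+queue: memory 3+4+6=13, value 25+49+36=110
- auth+gateway+thumbnailer: memory 5+3+4=12, value 19+25+49=93
- thumbnailer+metrics+queue: memory 4+3+6=13, value 49+4+36=89
Best: 110 rps.

110 rps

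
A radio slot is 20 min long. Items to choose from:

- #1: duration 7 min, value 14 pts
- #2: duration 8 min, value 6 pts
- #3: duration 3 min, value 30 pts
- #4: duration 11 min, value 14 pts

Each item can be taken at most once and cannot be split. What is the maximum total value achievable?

50 pts

Check high-value combinations within 20 min:
- #1+#2+#3: duration 7+8+3=18, value 14+6+30=50
- #1+#3: duration 7+3=10, value 14+30=44
- #3+#4: duration 3+11=14, value 30+14=44
- #2+#3: duration 8+3=11, value 6+30=36
- #3: duration 3, value 30
Best: 50 pts.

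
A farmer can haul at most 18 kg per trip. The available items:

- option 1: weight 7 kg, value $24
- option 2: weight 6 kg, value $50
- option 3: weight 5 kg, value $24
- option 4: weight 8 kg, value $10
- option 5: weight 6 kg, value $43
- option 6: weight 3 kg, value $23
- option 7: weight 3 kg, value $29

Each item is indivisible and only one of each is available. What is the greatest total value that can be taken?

Check high-value combinations within 18 kg:
- option 2+option 5+option 6+option 7: weight 6+6+3+3=18, value 50+43+23+29=145
- option 2+option 3+option 6+option 7: weight 6+5+3+3=17, value 50+24+23+29=126
- option 2+option 5+option 7: weight 6+6+3=15, value 50+43+29=122
Best: $145.

$145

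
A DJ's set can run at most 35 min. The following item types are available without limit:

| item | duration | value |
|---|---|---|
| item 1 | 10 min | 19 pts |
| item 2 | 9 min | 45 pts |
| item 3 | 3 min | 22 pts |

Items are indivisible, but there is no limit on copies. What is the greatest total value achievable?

242 pts

Best value-per-unit is item 3 at 22/3, and filling with it alone uses duration 11×3=33. No mix of the others beats 11×22 = 242.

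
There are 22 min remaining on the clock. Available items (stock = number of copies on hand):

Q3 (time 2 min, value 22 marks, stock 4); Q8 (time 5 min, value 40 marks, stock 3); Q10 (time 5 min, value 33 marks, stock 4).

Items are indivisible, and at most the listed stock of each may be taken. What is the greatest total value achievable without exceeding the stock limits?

Best selections within time 22 and stock limits:
- 3×Q3 + 3×Q8: time 21, value 186
- 3×Q3 + 2×Q8 + 1×Q10: time 21, value 179
- 1×Q3 + 3×Q8 + 1×Q10: time 22, value 175
Best: 186 marks.

186 marks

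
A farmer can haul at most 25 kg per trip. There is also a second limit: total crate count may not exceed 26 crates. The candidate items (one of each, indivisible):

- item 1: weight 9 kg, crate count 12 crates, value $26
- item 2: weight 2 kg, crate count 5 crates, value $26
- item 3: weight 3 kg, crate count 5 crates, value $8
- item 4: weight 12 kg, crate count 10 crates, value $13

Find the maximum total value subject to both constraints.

$60

Feasible sets respecting both limits:
- item 1+item 2+item 3: weight 14, crate count 22, value 60
- item 1+item 2: weight 11, crate count 17, value 52
- item 2+item 3+item 4: weight 17, crate count 20, value 47
- item 1+item 4: weight 21, crate count 22, value 39
Best: $60.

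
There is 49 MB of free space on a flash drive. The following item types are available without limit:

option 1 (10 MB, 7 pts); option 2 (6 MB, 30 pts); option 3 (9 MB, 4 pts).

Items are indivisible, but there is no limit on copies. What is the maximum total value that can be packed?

240 pts

Best value-per-unit is option 2 at 30/6, and filling with it alone uses size 8×6=48. No mix of the others beats 8×30 = 240.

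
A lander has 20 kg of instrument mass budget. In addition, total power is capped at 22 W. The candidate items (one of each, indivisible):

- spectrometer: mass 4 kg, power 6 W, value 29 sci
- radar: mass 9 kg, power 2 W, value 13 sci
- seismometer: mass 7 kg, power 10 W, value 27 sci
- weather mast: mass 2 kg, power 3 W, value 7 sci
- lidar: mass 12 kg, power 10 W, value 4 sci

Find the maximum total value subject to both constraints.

69 sci

Feasible sets respecting both limits:
- spectrometer+radar+seismometer: mass 20, power 18, value 69
- spectrometer+seismometer+weather mast: mass 13, power 19, value 63
- spectrometer+seismometer: mass 11, power 16, value 56
- spectrometer+radar+weather mast: mass 15, power 11, value 49
Best: 69 sci.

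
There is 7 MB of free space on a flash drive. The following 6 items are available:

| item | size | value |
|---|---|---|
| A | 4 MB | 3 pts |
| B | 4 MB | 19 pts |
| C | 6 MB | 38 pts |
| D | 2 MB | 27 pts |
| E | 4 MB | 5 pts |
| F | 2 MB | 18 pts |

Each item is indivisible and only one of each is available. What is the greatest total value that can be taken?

46 pts

This is a 0/1 knapsack; check combinations near the capacity.
- B+D: size 4+2=6, value 19+27=46
- D+F: size 2+2=4, value 27+18=45
- C: size 6, value 38
Best: 46 pts.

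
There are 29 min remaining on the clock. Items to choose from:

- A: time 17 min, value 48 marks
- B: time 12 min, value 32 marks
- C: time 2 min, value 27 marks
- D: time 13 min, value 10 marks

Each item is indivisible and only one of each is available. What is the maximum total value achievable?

Check high-value combinations within 29 min:
- A+B: time 17+12=29, value 48+32=80
- A+C: time 17+2=19, value 48+27=75
- B+C+D: time 12+2+13=27, value 32+27+10=69
Best: 80 marks.

80 marks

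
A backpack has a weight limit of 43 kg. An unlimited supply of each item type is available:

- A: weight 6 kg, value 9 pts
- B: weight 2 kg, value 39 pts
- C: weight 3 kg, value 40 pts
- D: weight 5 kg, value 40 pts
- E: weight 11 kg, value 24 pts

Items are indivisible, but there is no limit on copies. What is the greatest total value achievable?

Best value-per-unit is B at 39/2; filling with it alone gives 21×39 = 819.
Optimal mix: 20×B + 1×C → weight 43, value 820.

820 pts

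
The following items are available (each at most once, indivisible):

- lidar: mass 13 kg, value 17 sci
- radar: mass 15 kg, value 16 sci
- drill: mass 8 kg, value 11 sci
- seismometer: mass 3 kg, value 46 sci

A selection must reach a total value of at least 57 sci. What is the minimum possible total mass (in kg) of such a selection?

Subsets with value ≥ 57, sorted by total mass:
- drill+seismometer: mass 11, value 57
- lidar+seismometer: mass 16, value 63
- radar+seismometer: mass 18, value 62
Minimum mass: 11 kg.

11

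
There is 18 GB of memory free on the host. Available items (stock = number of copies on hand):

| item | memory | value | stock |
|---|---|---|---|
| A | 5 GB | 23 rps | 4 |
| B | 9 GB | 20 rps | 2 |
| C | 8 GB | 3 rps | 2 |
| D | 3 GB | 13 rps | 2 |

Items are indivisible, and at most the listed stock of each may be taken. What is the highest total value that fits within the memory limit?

82 rps

Top feasible selections:
- 3×A + 1×D: memory 18, value 82
- 2×A + 2×D: memory 16, value 72
- 3×A: memory 15, value 69
- 2×A + 1×D: memory 13, value 59
Best: 82 rps.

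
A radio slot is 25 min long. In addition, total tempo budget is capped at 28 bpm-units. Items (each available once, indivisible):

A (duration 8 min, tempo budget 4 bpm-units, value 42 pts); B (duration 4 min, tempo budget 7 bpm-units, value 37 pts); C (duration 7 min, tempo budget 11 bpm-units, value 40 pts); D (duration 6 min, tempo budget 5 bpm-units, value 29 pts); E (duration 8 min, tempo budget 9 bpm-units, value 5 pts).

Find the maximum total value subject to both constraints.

Feasible sets respecting both limits:
- A+B+C+D: duration 25, tempo budget 27, value 148
- A+B+C: duration 19, tempo budget 22, value 119
- A+C+D: duration 21, tempo budget 20, value 111
- A+B+D: duration 18, tempo budget 16, value 108
Best: 148 pts.

148 pts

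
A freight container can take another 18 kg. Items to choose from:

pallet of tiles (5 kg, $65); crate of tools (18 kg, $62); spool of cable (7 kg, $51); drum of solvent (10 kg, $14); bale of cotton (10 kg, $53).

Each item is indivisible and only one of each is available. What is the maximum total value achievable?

Check high-value combinations within 18 kg:
- pallet of tiles+bale of cotton: weight 5+10=15, value 65+53=118
- pallet of tiles+spool of cable: weight 5+7=12, value 65+51=116
- spool of cable+bale of cotton: weight 7+10=17, value 51+53=104
- pallet of tiles+drum of solvent: weight 5+10=15, value 65+14=79
- pallet of tiles: weight 5, value 65
Best: $118.

$118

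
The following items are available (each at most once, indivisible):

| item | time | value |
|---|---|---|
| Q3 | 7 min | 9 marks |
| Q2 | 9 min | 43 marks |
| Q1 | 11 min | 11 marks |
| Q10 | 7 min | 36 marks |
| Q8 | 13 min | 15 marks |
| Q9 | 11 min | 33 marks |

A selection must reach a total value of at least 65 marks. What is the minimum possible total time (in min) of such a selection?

16

Subsets with value ≥ 65, sorted by total time:
- Q2+Q10: time 16, value 79
- Q10+Q9: time 18, value 69
- Q2+Q9: time 20, value 76
Minimum time: 16 min.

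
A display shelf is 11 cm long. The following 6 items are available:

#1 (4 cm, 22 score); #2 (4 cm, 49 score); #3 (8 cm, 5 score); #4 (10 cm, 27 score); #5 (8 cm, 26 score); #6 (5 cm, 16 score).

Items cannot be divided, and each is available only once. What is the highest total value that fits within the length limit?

71 score

Check high-value combinations within 11 cm:
- #1+#2: length 4+4=8, value 22+49=71
- #2+#6: length 4+5=9, value 49+16=65
- #2: length 4, value 49
- #1+#6: length 4+5=9, value 22+16=38
Best: 71 score.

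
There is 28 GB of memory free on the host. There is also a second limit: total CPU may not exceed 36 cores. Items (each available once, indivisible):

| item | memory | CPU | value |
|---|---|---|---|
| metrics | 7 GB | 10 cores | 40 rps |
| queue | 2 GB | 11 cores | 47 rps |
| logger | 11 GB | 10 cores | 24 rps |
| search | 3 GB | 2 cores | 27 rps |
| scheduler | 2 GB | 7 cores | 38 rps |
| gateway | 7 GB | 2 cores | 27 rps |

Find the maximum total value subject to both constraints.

Feasible sets respecting both limits:
- metrics+queue+search+scheduler+gateway: memory 21, CPU 32, value 179
- queue+logger+search+scheduler+gateway: memory 25, CPU 32, value 163
- metrics+queue+search+scheduler: memory 14, CPU 30, value 152
Best: 179 rps.

179 rps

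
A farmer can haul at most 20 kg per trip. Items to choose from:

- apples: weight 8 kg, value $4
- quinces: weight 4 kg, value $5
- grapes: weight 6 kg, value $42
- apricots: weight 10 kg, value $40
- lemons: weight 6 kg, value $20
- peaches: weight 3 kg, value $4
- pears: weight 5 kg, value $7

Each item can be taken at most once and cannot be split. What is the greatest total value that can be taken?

$87

Check high-value combinations within 20 kg:
- quinces+grapes+apricots: weight 4+6+10=20, value 5+42+40=87
- grapes+apricots+peaches: weight 6+10+3=19, value 42+40+4=86
- grapes+apricots: weight 6+10=16, value 42+40=82
Best: $87.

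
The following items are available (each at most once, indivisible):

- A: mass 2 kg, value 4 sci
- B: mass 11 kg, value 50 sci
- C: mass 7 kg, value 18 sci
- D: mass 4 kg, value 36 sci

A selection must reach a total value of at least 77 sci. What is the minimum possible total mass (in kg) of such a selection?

15

Subsets with value ≥ 77, sorted by total mass:
- B+D: mass 15, value 86
- A+B+D: mass 17, value 90
- B+C+D: mass 22, value 104
Minimum mass: 15 kg.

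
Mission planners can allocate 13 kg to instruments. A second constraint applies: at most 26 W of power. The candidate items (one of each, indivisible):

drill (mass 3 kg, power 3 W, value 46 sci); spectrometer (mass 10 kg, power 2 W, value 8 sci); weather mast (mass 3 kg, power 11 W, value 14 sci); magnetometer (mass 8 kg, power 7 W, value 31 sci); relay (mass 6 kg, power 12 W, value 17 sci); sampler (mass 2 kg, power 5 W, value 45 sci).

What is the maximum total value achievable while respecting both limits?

122 sci

Feasible sets respecting both limits:
- drill+magnetometer+sampler: mass 13, power 15, value 122
- drill+relay+sampler: mass 11, power 20, value 108
- drill+weather mast+sampler: mass 8, power 19, value 105
Best: 122 sci.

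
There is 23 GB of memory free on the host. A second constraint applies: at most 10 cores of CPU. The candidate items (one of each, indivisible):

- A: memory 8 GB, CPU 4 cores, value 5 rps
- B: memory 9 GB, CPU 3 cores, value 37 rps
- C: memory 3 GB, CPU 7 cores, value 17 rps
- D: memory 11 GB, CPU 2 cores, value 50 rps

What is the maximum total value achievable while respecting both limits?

Feasible sets respecting both limits:
- B+D: memory 20, CPU 5, value 87
- C+D: memory 14, CPU 9, value 67
- A+D: memory 19, CPU 6, value 55
- B+C: memory 12, CPU 10, value 54
Best: 87 rps.

87 rps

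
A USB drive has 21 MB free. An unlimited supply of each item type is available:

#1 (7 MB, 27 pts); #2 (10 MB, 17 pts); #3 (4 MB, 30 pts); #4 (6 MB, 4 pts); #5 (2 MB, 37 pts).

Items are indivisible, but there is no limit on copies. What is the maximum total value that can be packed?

Best value-per-unit is #5 at 37/2, and filling with it alone uses size 10×2=20. No mix of the others beats 10×37 = 370.

370 pts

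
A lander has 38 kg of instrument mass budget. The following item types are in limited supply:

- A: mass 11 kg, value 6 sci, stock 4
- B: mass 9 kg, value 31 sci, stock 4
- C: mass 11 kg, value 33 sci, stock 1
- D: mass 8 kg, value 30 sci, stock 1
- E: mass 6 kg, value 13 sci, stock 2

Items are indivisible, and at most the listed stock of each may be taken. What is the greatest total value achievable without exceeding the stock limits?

126 sci

Top feasible selections:
- 3×B + 1×C: mass 38, value 126
- 2×B + 1×C + 1×D: mass 37, value 125
Best: 126 sci.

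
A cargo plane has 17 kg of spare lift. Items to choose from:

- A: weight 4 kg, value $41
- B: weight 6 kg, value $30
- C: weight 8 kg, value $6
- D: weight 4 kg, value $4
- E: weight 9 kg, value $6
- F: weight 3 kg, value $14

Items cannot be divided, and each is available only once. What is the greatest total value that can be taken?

$89

This is a 0/1 knapsack; check combinations near the capacity.
- A+B+D+F: weight 4+6+4+3=17, value 41+30+4+14=89
- A+B+F: weight 4+6+3=13, value 41+30+14=85
- A+B+D: weight 4+6+4=14, value 41+30+4=75
- A+B: weight 4+6=10, value 41+30=71
Best: $89.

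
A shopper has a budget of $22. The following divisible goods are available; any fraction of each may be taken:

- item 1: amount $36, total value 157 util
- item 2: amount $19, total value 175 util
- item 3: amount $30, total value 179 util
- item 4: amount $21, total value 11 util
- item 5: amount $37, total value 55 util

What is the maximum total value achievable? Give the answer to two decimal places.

Take in order of value per unit:
- item 2 (175/19 per unit): all 19 → value 175, running total 175.00
- item 3 (179/30 per unit): 3 of 30 → value 3×179/30 = 17.9000, running total 192.90
Total 192.90.

192.90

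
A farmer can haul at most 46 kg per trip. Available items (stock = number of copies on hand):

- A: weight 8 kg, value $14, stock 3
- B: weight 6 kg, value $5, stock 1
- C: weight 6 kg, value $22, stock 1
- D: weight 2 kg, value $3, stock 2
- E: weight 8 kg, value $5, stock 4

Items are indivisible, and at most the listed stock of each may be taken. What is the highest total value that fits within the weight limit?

$77

Top feasible selections:
- 3×A + 1×B + 1×C + 1×D + 1×E: weight 46, value 77
- 3×A + 1×B + 1×C + 2×D: weight 40, value 75
Best: $77.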